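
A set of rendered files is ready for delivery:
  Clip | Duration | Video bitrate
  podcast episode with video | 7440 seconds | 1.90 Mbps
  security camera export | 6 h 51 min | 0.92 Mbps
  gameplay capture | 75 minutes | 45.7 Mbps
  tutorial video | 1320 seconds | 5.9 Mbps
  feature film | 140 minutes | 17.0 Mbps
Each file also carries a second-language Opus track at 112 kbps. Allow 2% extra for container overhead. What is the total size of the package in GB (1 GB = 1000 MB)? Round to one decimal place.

Audio: 112 kbps = 0.112 Mbps.
podcast episode with video: 2.012 Mbps × 7440 s × 1.02 = 15268.7 Mb
security camera export: 1.032 Mbps × 24660 s × 1.02 = 25958.1 Mb
gameplay capture: 45.812 Mbps × 4500 s × 1.02 = 210277.1 Mb
tutorial video: 6.012 Mbps × 1320 s × 1.02 = 8094.6 Mb
feature film: 17.112 Mbps × 8400 s × 1.02 = 146615.6 Mb
Total: 406214.0 Mb = 50776.8 MB.
= 50.78 GB.

50.8 GB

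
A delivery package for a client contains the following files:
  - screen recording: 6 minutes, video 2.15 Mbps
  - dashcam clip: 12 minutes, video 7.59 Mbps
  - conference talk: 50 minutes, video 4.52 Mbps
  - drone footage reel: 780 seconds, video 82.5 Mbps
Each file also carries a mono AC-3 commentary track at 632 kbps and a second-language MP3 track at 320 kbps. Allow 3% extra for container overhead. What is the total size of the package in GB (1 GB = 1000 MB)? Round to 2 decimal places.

Audio total: 632 + 320 = 952 kbps = 0.952 Mbps.
screen recording: 3.102 Mbps × 360 s × 1.03 = 1150.2 Mb
dashcam clip: 8.542 Mbps × 720 s × 1.03 = 6334.7 Mb
conference talk: 5.472 Mbps × 3000 s × 1.03 = 16908.5 Mb
drone footage reel: 83.452 Mbps × 780 s × 1.03 = 67045.3 Mb
Total: 91438.8 Mb = 11429.8 MB.
= 11.43 GB.

11.43 GB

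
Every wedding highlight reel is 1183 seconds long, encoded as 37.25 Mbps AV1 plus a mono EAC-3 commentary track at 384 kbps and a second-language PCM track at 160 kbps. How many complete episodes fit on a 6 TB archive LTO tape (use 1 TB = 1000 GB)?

1073

Audio total: 384 + 160 = 544 kbps = 0.544 Mbps.
Total bitrate: 37.794 Mbps.
Per item: 37.794 Mbps × 1183 s = 44,710 Mb = 5,589 MB.
Capacity: 6 TB = 48,000,000 Mb; 1073.58 items → 1073 complete.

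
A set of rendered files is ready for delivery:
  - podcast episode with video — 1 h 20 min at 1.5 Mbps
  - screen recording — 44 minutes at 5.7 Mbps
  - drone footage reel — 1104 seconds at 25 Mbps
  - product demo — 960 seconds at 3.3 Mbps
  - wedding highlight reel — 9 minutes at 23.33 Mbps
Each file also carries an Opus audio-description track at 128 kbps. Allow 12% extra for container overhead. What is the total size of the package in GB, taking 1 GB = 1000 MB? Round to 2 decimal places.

9.37 GB

Audio: 128 kbps = 0.128 Mbps.
podcast episode with video: 1.628 Mbps × 4800 s × 1.12 = 8752.1 Mb
screen recording: 5.828 Mbps × 2640 s × 1.12 = 17232.2 Mb
drone footage reel: 25.128 Mbps × 1104 s × 1.12 = 31070.3 Mb
product demo: 3.428 Mbps × 960 s × 1.12 = 3685.8 Mb
wedding highlight reel: 23.458 Mbps × 540 s × 1.12 = 14187.4 Mb
Total: 74927.8 Mb = 9366.0 MB.
= 9.366 GB.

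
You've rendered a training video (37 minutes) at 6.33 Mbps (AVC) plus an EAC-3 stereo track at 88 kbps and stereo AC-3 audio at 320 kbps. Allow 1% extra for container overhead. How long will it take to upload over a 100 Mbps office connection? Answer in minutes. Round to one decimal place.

37 min = 2220 s
Audio total: 88 + 320 = 408 kbps = 0.408 Mbps.
Total bitrate: 6.738 Mbps.
File: 6.738 Mbps × 2220 s = 14958.4 Mb.
With 1% container overhead: ×1.01. → 15107.9 Mb.
At 100 Mbps: 15107.9 / 100 = 151.1 s ≈ 2.52 minutes.

2.5 minutes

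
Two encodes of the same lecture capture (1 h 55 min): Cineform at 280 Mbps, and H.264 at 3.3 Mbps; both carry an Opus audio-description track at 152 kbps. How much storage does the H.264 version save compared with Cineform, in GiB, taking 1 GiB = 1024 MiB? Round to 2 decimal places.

1 h 55 min = 115 min = 6900 s
Audio: 152 kbps = 0.152 Mbps.
Cineform: 280.152 Mbps × 6900 s = 1933048.8 Mb = 225.036 GiB.
H.264: 3.452 Mbps × 6900 s = 23818.8 Mb = 2.773 GiB.
Saving: 225.036 − 2.773 = 222.264 GiB.

222.26 GiB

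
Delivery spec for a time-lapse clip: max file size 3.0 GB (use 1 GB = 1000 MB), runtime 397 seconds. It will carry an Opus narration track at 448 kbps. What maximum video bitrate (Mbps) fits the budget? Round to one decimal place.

60.0 Mbps

Budget: 3.0 GB = 24000.0 Mb.
Total bitrate budget: 24000.0 Mb / 397 s = 60.453 Mbps.
Audio: 448 kbps = 0.448 Mbps.
Video: 60.453 − 0.448 = 60.005 Mbps.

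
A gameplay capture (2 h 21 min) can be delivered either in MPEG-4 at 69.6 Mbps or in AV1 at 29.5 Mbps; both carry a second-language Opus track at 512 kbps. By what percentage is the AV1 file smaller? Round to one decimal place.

57.2%

2 h 21 min = 141 min = 8460 s
Audio: 512 kbps = 0.512 Mbps.
MPEG-4: 70.112 Mbps × 8460 s = 593147.5 Mb = 69.051 GiB.
AV1: 30.012 Mbps × 8460 s = 253901.5 Mb = 29.558 GiB.
Reduction: (1 − 29.558/69.051) × 100 = 57.19%.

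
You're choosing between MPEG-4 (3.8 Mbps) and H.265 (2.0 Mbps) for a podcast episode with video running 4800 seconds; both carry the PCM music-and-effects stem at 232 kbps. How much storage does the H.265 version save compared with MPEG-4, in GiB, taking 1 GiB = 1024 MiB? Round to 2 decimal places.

Audio: 232 kbps = 0.232 Mbps.
MPEG-4: 4.032 Mbps × 4800 s = 19353.6 Mb = 2.253 GiB.
H.265: 2.232 Mbps × 4800 s = 10713.6 Mb = 1.247 GiB.
Saving: 2.253 − 1.247 = 1.006 GiB.

1.01 GiB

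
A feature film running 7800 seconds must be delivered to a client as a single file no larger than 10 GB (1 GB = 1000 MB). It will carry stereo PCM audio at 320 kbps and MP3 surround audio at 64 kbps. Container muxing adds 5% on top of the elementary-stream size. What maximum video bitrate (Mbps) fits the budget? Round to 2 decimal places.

9.38 Mbps

Budget: 10 GB = 80000.0 Mb.
Stream payload after overhead: 80000.0 / 1.05 = 76190.5 Mb.
Total bitrate budget: 76190.5 Mb / 7800 s = 9.768 Mbps.
Audio total: 320 + 64 = 384 kbps = 0.384 Mbps.
Video: 9.768 − 0.384 = 9.384 Mbps.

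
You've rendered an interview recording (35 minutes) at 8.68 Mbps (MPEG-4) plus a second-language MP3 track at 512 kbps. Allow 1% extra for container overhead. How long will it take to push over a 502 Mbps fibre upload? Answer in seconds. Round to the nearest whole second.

35 min = 2100 s
Audio: 512 kbps = 0.512 Mbps.
Total bitrate: 9.192 Mbps.
File: 9.192 Mbps × 2100 s = 19303.2 Mb.
With 1% container overhead: ×1.01. → 19496.2 Mb.
At 502 Mbps: 19496.2 / 502 = 38.8 s ≈ 38.8 seconds.

39 seconds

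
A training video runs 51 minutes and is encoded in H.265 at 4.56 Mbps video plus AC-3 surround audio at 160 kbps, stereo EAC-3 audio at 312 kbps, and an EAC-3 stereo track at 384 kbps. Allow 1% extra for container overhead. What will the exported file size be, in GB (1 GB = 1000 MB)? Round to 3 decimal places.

51 min = 3060 s
Audio total: 160 + 312 + 384 = 856 kbps = 0.856 Mbps.
Total bitrate: 4.56 + 0.856 = 5.416 Mbps.
Stream data: 5.416 Mbps × 3060 s = 16573.0 Mb.
With 1% container overhead: ×1.01.
16,739 Mb ÷ 8 = 2,092 MB → 2.092 GB.

2.092 GB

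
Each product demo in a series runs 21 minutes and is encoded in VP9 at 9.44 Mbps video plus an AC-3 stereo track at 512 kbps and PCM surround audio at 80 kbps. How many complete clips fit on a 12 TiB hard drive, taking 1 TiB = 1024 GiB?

21 min = 1260 s
Audio total: 512 + 80 = 592 kbps = 0.592 Mbps.
Total bitrate: 10.032 Mbps.
Per item: 10.032 Mbps × 1260 s = 12,640 Mb = 1,580 MB.
Capacity: 12 TiB = 105,553,116 Mb; 8350.51 items → 8350 complete.

8350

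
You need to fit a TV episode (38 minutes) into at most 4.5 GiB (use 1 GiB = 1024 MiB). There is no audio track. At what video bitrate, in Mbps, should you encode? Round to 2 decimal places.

16.95 Mbps

Budget: 4.5 GiB = 38654.7 Mb.
38 min = 2280 s
Total bitrate budget: 38654.7 Mb / 2280 s = 16.954 Mbps.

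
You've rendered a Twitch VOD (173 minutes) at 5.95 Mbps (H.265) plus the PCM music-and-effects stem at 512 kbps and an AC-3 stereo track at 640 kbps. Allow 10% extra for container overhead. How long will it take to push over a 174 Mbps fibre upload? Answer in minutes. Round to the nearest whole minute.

8 minutes

173 min = 10380 s
Audio total: 512 + 640 = 1152 kbps = 1.152 Mbps.
Total bitrate: 7.102 Mbps.
File: 7.102 Mbps × 10380 s = 73718.8 Mb.
With 10% container overhead: ×1.10. → 81090.6 Mb.
At 174 Mbps: 81090.6 / 174 = 466.0 s ≈ 7.77 minutes.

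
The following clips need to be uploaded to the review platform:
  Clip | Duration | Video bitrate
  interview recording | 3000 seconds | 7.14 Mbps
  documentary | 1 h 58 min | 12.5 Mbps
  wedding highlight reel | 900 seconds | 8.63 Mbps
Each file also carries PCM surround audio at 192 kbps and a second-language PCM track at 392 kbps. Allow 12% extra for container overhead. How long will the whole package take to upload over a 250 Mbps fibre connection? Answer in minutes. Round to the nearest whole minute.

9 minutes

Audio total: 192 + 392 = 584 kbps = 0.584 Mbps.
interview recording: 7.724 Mbps × 3000 s × 1.12 = 25952.6 Mb
documentary: 13.084 Mbps × 7080 s × 1.12 = 103750.9 Mb
wedding highlight reel: 9.214 Mbps × 900 s × 1.12 = 9287.7 Mb
Total: 138991.2 Mb = 17373.9 MB.
At 250 Mbps: 138991.2 / 250 = 556 s ≈ 9.27 minutes.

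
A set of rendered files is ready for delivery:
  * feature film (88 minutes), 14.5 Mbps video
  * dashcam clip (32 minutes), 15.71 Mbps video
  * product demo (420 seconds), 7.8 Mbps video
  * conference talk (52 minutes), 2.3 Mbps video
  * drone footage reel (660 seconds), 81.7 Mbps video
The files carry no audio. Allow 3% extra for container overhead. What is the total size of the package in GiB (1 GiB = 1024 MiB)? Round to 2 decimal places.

20.52 GiB

feature film: 14.500 Mbps × 5280 s × 1.03 = 78856.8 Mb
dashcam clip: 15.710 Mbps × 1920 s × 1.03 = 31068.1 Mb
product demo: 7.800 Mbps × 420 s × 1.03 = 3374.3 Mb
conference talk: 2.300 Mbps × 3120 s × 1.03 = 7391.3 Mb
drone footage reel: 81.700 Mbps × 660 s × 1.03 = 55539.7 Mb
Total: 176230.1 Mb = 22028.8 MB.
= 20.52 GiB.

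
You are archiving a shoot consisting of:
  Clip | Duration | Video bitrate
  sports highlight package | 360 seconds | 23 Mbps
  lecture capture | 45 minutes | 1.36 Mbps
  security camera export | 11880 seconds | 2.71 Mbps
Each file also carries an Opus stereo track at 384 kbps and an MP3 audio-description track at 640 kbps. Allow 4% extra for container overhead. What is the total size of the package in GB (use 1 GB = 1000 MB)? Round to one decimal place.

7.7 GB

Audio total: 384 + 640 = 1024 kbps = 1.024 Mbps.
sports highlight package: 24.024 Mbps × 360 s × 1.04 = 8994.6 Mb
lecture capture: 2.384 Mbps × 2700 s × 1.04 = 6694.3 Mb
security camera export: 3.734 Mbps × 11880 s × 1.04 = 46134.3 Mb
Total: 61823.2 Mb = 7727.9 MB.
= 7.728 GB.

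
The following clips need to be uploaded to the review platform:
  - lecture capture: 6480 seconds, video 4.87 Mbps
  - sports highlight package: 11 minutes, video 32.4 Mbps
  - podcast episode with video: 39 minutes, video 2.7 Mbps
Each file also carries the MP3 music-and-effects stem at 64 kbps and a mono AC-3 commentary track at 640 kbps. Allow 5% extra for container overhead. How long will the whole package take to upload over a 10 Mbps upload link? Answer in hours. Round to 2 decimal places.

Audio total: 64 + 640 = 704 kbps = 0.704 Mbps.
lecture capture: 5.574 Mbps × 6480 s × 1.05 = 37925.5 Mb
sports highlight package: 33.104 Mbps × 660 s × 1.05 = 22941.1 Mb
podcast episode with video: 3.404 Mbps × 2340 s × 1.05 = 8363.6 Mb
Total: 69230.2 Mb = 8653.8 MB.
At 10 Mbps: 69230.2 / 10 = 6923 s ≈ 1.92 hours.

1.92 hours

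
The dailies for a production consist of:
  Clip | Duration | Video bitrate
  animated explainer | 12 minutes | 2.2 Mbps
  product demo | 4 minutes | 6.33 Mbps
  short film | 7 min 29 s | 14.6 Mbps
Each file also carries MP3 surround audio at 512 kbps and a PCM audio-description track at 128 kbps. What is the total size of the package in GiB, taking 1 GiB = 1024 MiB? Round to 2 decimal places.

1.23 GiB

Audio total: 512 + 128 = 640 kbps = 0.640 Mbps.
animated explainer: 2.840 Mbps × 720 s = 2044.8 Mb
product demo: 6.970 Mbps × 240 s = 1672.8 Mb
short film: 15.240 Mbps × 449 s = 6842.8 Mb
Total: 10560.4 Mb = 1320.0 MB.
= 1.229 GiB.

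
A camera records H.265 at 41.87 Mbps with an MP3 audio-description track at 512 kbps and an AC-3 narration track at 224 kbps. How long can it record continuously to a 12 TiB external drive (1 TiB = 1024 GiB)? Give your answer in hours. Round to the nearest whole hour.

688 hours

Audio total: 512 + 224 = 736 kbps = 0.736 Mbps.
Total bitrate: 41.87 + 0.736 = 42.606 Mbps.
Capacity: 12 TiB = 105,553,116 Mb.
Recording time: 105,553,116 / 42.606 = 2,477,424 s ≈ 688 hours.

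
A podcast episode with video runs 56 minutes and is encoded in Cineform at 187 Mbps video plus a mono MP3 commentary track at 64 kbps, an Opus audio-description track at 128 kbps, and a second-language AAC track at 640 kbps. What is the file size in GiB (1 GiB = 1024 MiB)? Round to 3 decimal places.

56 min = 3360 s
Audio total: 64 + 128 + 640 = 832 kbps = 0.832 Mbps.
Total bitrate: 187 + 0.832 = 187.832 Mbps.
Stream data: 187.832 Mbps × 3360 s = 631115.5 Mb.
631,116 Mb = 78,889,440,000 bytes ÷ 1,073,741,824 = 73.47 GiB.

73.472 GiB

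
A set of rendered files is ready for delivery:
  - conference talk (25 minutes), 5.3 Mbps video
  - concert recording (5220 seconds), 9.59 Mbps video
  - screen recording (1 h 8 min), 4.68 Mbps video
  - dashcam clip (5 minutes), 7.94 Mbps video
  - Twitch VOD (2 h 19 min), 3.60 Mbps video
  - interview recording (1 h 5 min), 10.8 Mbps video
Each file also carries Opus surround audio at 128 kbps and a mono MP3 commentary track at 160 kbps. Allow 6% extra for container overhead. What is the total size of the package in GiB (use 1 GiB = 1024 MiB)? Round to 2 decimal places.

19.54 GiB

Audio total: 128 + 160 = 288 kbps = 0.288 Mbps.
conference talk: 5.588 Mbps × 1500 s × 1.06 = 8884.9 Mb
concert recording: 9.878 Mbps × 5220 s × 1.06 = 54656.9 Mb
screen recording: 4.968 Mbps × 4080 s × 1.06 = 21485.6 Mb
dashcam clip: 8.228 Mbps × 300 s × 1.06 = 2616.5 Mb
Twitch VOD: 3.888 Mbps × 8340 s × 1.06 = 34371.5 Mb
interview recording: 11.088 Mbps × 3900 s × 1.06 = 45837.8 Mb
Total: 167853.2 Mb = 20981.7 MB.
= 19.54 GiB.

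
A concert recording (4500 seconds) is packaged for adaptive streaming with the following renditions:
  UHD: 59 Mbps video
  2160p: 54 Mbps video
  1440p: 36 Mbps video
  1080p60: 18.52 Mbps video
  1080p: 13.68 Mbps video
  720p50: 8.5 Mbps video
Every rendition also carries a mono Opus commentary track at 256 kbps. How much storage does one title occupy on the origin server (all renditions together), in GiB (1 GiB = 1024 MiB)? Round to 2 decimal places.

100.18 GiB

Audio: 256 kbps = 0.256 Mbps.
Sum of rendition bitrates: (59+0.256) + (54+0.256) + (36+0.256) + (18.52+0.256) + (13.68+0.256) + (8.5+0.256) = 191.236 Mbps.
× 4500 s = 860,562 Mb = 107,570 MB = 100.2 GiB.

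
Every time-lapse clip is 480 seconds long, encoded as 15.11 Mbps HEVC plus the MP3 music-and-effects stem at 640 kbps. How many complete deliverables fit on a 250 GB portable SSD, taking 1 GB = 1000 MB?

Audio: 640 kbps = 0.640 Mbps.
Total bitrate: 15.750 Mbps.
Per item: 15.750 Mbps × 480 s = 7,560 Mb = 945.0 MB.
Capacity: 250 GB = 2,000,000 Mb; 264.55 items → 264 complete.

264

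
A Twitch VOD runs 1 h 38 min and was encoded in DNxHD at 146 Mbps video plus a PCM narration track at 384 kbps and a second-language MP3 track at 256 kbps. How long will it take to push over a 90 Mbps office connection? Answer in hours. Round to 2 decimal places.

2.66 hours

1 h 38 min = 98 min = 5880 s
Audio total: 384 + 256 = 640 kbps = 0.640 Mbps.
Total bitrate: 146.640 Mbps.
File: 146.640 Mbps × 5880 s = 862243.2 Mb.
At 90 Mbps: 862243.2 / 90 = 9580.5 s ≈ 2.66 hours.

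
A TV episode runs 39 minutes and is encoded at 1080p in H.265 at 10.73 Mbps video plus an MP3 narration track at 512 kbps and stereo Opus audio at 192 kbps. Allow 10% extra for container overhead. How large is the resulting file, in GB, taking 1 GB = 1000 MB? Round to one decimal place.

39 min = 2340 s
Audio total: 512 + 192 = 704 kbps = 0.704 Mbps.
Total bitrate: 10.73 + 0.704 = 11.434 Mbps.
Stream data: 11.434 Mbps × 2340 s = 26755.6 Mb.
With 10% container overhead: ×1.10.
29,431 Mb ÷ 8 = 3,679 MB → 3.679 GB.

3.7 GB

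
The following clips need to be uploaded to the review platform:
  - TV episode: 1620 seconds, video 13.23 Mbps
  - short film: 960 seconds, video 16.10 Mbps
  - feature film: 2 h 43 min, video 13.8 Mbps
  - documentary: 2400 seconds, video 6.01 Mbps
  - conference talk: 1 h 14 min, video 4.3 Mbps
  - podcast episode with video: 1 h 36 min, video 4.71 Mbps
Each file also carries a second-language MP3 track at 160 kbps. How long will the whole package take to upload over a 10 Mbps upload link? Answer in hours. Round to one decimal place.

6.6 hours

Audio: 160 kbps = 0.160 Mbps.
TV episode: 13.390 Mbps × 1620 s = 21691.8 Mb
short film: 16.260 Mbps × 960 s = 15609.6 Mb
feature film: 13.960 Mbps × 9780 s = 136528.8 Mb
documentary: 6.170 Mbps × 2400 s = 14808.0 Mb
conference talk: 4.460 Mbps × 4440 s = 19802.4 Mb
podcast episode with video: 4.870 Mbps × 5760 s = 28051.2 Mb
Total: 236491.8 Mb = 29561.5 MB.
At 10 Mbps: 236491.8 / 10 = 23649 s ≈ 6.57 hours.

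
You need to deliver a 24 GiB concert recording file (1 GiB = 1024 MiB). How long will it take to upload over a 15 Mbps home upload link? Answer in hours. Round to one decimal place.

3.8 hours

File: 24 GiB = 206158.4 Mb.
At 15 Mbps: 206158.4 / 15 = 13743.9 s ≈ 3.82 hours.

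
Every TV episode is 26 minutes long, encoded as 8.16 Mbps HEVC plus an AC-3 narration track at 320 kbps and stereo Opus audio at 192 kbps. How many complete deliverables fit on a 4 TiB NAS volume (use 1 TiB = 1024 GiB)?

2600

26 min = 1560 s
Audio total: 320 + 192 = 512 kbps = 0.512 Mbps.
Total bitrate: 8.672 Mbps.
Per item: 8.672 Mbps × 1560 s = 13,528 Mb = 1,691 MB.
Capacity: 4 TiB = 35,184,372 Mb; 2600.79 items → 2600 complete.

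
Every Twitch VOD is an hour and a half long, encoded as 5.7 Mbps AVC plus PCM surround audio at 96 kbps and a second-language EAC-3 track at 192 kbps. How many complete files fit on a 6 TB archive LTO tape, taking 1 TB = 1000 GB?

1.5 h = 5400 s
Audio total: 96 + 192 = 288 kbps = 0.288 Mbps.
Total bitrate: 5.988 Mbps.
Per item: 5.988 Mbps × 5400 s = 32,335 Mb = 4,042 MB.
Capacity: 6 TB = 48,000,000 Mb; 1484.45 items → 1484 complete.

1484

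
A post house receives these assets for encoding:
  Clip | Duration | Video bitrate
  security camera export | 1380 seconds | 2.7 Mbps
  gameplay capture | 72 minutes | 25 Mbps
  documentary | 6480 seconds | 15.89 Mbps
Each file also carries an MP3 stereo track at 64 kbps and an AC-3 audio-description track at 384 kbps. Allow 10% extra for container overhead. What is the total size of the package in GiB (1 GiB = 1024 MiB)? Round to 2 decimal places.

Audio total: 64 + 384 = 448 kbps = 0.448 Mbps.
security camera export: 3.148 Mbps × 1380 s × 1.10 = 4778.7 Mb
gameplay capture: 25.448 Mbps × 4320 s × 1.10 = 120928.9 Mb
documentary: 16.338 Mbps × 6480 s × 1.10 = 116457.3 Mb
Total: 242164.8 Mb = 30270.6 MB.
= 28.19 GiB.

28.19 GiB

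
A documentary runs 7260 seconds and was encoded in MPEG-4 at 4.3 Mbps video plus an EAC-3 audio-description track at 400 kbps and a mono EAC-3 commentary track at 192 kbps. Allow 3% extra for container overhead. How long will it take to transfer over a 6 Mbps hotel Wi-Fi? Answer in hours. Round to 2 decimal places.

1.69 hours

Audio total: 400 + 192 = 592 kbps = 0.592 Mbps.
Total bitrate: 4.892 Mbps.
File: 4.892 Mbps × 7260 s = 35515.9 Mb.
With 3% container overhead: ×1.03. → 36581.4 Mb.
At 6 Mbps: 36581.4 / 6 = 6096.9 s ≈ 1.69 hours.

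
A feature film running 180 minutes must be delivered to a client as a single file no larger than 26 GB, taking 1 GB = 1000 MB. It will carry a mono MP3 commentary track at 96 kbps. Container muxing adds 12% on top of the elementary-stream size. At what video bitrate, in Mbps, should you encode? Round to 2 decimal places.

Budget: 26 GB = 208000.0 Mb.
Stream payload after overhead: 208000.0 / 1.12 = 185714.3 Mb.
180 min = 10800 s
Total bitrate budget: 185714.3 Mb / 10800 s = 17.196 Mbps.
Audio: 96 kbps = 0.096 Mbps.
Video: 17.196 − 0.096 = 17.100 Mbps.

17.10 Mbps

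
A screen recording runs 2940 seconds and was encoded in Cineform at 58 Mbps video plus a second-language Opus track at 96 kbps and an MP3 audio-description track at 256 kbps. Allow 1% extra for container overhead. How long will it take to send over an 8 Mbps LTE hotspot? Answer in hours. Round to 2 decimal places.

6.02 hours

Audio total: 96 + 256 = 352 kbps = 0.352 Mbps.
Total bitrate: 58.352 Mbps.
File: 58.352 Mbps × 2940 s = 171554.9 Mb.
With 1% container overhead: ×1.01. → 173270.4 Mb.
At 8 Mbps: 173270.4 / 8 = 21658.8 s ≈ 6.02 hours.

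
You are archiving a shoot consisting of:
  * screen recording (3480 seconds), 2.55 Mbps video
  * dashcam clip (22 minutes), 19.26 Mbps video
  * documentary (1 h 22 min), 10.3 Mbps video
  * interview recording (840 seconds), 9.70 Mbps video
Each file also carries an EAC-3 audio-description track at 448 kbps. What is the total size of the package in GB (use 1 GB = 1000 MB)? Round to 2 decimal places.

Audio: 448 kbps = 0.448 Mbps.
screen recording: 2.998 Mbps × 3480 s = 10433.0 Mb
dashcam clip: 19.708 Mbps × 1320 s = 26014.6 Mb
documentary: 10.748 Mbps × 4920 s = 52880.2 Mb
interview recording: 10.148 Mbps × 840 s = 8524.3 Mb
Total: 97852.1 Mb = 12231.5 MB.
= 12.23 GB.

12.23 GB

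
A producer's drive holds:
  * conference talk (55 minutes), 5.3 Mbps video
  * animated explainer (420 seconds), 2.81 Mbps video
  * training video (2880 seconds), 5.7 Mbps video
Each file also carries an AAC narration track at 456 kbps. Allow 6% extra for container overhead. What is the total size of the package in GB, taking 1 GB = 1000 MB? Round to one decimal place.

Audio: 456 kbps = 0.456 Mbps.
conference talk: 5.756 Mbps × 3300 s × 1.06 = 20134.5 Mb
animated explainer: 3.266 Mbps × 420 s × 1.06 = 1454.0 Mb
training video: 6.156 Mbps × 2880 s × 1.06 = 18793.0 Mb
Total: 40381.5 Mb = 5047.7 MB.
= 5.048 GB.

5.0 GB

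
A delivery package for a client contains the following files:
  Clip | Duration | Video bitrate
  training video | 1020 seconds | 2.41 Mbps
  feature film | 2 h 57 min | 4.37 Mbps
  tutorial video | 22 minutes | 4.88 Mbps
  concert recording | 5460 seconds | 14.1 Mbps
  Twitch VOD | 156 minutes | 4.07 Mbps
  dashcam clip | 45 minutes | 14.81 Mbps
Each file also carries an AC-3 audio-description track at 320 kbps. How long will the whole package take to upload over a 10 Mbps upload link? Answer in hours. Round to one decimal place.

Audio: 320 kbps = 0.320 Mbps.
training video: 2.730 Mbps × 1020 s = 2784.6 Mb
feature film: 4.690 Mbps × 10620 s = 49807.8 Mb
tutorial video: 5.200 Mbps × 1320 s = 6864.0 Mb
concert recording: 14.420 Mbps × 5460 s = 78733.2 Mb
Twitch VOD: 4.390 Mbps × 9360 s = 41090.4 Mb
dashcam clip: 15.130 Mbps × 2700 s = 40851.0 Mb
Total: 220131.0 Mb = 27516.4 MB.
At 10 Mbps: 220131.0 / 10 = 22013 s ≈ 6.11 hours.

6.1 hours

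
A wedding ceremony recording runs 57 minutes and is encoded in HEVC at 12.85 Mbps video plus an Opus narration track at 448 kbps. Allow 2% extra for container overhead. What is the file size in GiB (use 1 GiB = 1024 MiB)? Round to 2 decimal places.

5.40 GiB

57 min = 3420 s
Audio: 448 kbps = 0.448 Mbps.
Total bitrate: 12.85 + 0.448 = 13.298 Mbps.
Stream data: 13.298 Mbps × 3420 s = 45479.2 Mb.
With 2% container overhead: ×1.02.
46,389 Mb = 5,798,592,900 bytes ÷ 1,073,741,824 = 5.400 GiB.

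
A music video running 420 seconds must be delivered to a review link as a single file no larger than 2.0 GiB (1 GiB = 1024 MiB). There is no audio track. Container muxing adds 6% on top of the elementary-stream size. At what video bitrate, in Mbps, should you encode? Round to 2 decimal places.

38.59 Mbps

Budget: 2.0 GiB = 17179.9 Mb.
Stream payload after overhead: 17179.9 / 1.06 = 16207.4 Mb.
Total bitrate budget: 16207.4 Mb / 420 s = 38.589 Mbps.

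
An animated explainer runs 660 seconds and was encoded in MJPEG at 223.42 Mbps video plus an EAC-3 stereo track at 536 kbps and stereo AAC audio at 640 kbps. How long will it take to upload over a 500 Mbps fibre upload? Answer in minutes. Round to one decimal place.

Audio total: 536 + 640 = 1176 kbps = 1.176 Mbps.
Total bitrate: 224.596 Mbps.
File: 224.596 Mbps × 660 s = 148233.4 Mb.
At 500 Mbps: 148233.4 / 500 = 296.5 s ≈ 4.94 minutes.

4.9 minutes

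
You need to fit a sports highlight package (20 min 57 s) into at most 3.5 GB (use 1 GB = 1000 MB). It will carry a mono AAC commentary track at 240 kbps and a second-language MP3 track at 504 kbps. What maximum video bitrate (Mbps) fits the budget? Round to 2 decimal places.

21.53 Mbps

Budget: 3.5 GB = 28000.0 Mb.
20 min 57 s = 1257 s
Total bitrate budget: 28000.0 Mb / 1257 s = 22.275 Mbps.
Audio total: 240 + 504 = 744 kbps = 0.744 Mbps.
Video: 22.275 − 0.744 = 21.531 Mbps.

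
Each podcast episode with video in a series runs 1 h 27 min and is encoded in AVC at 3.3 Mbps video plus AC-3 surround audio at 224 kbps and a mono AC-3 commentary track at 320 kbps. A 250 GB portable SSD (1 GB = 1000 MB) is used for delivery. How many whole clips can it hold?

99

1 h 27 min = 87 min = 5220 s
Audio total: 224 + 320 = 544 kbps = 0.544 Mbps.
Total bitrate: 3.844 Mbps.
Per item: 3.844 Mbps × 5220 s = 20,066 Mb = 2,508 MB.
Capacity: 250 GB = 2,000,000 Mb; 99.67 items → 99 complete.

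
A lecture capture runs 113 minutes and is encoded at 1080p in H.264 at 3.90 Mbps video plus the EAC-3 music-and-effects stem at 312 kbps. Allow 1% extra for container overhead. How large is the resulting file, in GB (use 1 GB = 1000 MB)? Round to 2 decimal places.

113 min = 6780 s
Audio: 312 kbps = 0.312 Mbps.
Total bitrate: 3.90 + 0.312 = 4.212 Mbps.
Stream data: 4.212 Mbps × 6780 s = 28557.4 Mb.
With 1% container overhead: ×1.01.
28,843 Mb ÷ 8 = 3,605 MB → 3.605 GB.

3.61 GB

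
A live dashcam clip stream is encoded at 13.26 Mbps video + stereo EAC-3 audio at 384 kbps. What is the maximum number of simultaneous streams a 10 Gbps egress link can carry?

732

Audio: 384 kbps = 0.384 Mbps.
Per-viewer media rate: 13.644 Mbps.
10 Gbps = 10,000 Mbps; 10,000 / 13.644 = 732.92 → 732 viewers.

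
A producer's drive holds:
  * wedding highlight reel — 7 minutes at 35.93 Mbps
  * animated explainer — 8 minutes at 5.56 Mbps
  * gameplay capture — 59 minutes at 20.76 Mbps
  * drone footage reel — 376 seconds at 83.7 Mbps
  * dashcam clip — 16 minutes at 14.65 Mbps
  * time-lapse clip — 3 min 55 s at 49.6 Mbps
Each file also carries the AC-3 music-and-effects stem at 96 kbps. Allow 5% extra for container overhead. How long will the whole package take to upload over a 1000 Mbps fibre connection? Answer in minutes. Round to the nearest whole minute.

3 minutes

Audio: 96 kbps = 0.096 Mbps.
wedding highlight reel: 36.026 Mbps × 420 s × 1.05 = 15887.5 Mb
animated explainer: 5.656 Mbps × 480 s × 1.05 = 2850.6 Mb
gameplay capture: 20.856 Mbps × 3540 s × 1.05 = 77521.8 Mb
drone footage reel: 83.796 Mbps × 376 s × 1.05 = 33082.7 Mb
dashcam clip: 14.746 Mbps × 960 s × 1.05 = 14864.0 Mb
time-lapse clip: 49.696 Mbps × 235 s × 1.05 = 12262.5 Mb
Total: 156469.0 Mb = 19558.6 MB.
At 1000 Mbps: 156469.0 / 1000 = 156 s ≈ 2.61 minutes.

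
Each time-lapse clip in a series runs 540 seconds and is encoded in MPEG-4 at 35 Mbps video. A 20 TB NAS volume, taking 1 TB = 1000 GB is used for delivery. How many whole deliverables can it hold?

8465

Per item: 35.000 Mbps × 540 s = 18,900 Mb = 2,362 MB.
Capacity: 20 TB = 160,000,000 Mb; 8465.61 items → 8465 complete.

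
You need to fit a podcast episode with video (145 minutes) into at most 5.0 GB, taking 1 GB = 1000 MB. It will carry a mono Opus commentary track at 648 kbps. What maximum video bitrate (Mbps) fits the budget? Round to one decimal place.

Budget: 5.0 GB = 40000.0 Mb.
145 min = 8700 s
Total bitrate budget: 40000.0 Mb / 8700 s = 4.598 Mbps.
Audio: 648 kbps = 0.648 Mbps.
Video: 4.598 − 0.648 = 3.950 Mbps.

3.9 Mbps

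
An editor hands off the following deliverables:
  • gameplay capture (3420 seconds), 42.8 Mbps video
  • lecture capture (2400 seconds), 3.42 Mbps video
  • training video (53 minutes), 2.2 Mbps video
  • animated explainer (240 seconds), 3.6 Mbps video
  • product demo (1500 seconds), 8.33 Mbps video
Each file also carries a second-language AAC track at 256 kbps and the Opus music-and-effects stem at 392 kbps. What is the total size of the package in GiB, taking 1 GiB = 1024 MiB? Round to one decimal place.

21.2 GiB

Audio total: 256 + 392 = 648 kbps = 0.648 Mbps.
gameplay capture: 43.448 Mbps × 3420 s = 148592.2 Mb
lecture capture: 4.068 Mbps × 2400 s = 9763.2 Mb
training video: 2.848 Mbps × 3180 s = 9056.6 Mb
animated explainer: 4.248 Mbps × 240 s = 1019.5 Mb
product demo: 8.978 Mbps × 1500 s = 13467.0 Mb
Total: 181898.5 Mb = 22737.3 MB.
= 21.18 GiB.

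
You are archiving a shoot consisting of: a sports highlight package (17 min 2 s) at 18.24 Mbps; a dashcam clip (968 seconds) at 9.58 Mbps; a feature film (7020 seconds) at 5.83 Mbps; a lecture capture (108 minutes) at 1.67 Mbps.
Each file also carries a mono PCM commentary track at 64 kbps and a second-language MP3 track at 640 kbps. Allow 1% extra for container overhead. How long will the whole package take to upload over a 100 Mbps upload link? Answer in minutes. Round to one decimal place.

15.2 minutes

Audio total: 64 + 640 = 704 kbps = 0.704 Mbps.
sports highlight package: 18.944 Mbps × 1022 s × 1.01 = 19554.4 Mb
dashcam clip: 10.284 Mbps × 968 s × 1.01 = 10054.5 Mb
feature film: 6.534 Mbps × 7020 s × 1.01 = 46327.4 Mb
lecture capture: 2.374 Mbps × 6480 s × 1.01 = 15537.4 Mb
Total: 91473.6 Mb = 11434.2 MB.
At 100 Mbps: 91473.6 / 100 = 915 s ≈ 15.2 minutes.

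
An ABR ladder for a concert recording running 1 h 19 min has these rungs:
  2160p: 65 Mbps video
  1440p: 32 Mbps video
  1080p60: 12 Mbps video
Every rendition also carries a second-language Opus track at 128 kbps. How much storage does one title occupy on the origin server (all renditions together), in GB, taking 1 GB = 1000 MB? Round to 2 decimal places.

64.81 GB

1 h 19 min = 79 min = 4740 s
Audio: 128 kbps = 0.128 Mbps.
Sum of rendition bitrates: (65+0.128) + (32+0.128) + (12+0.128) = 109.384 Mbps.
× 4740 s = 518,480 Mb = 64,810 MB = 64.81 GB.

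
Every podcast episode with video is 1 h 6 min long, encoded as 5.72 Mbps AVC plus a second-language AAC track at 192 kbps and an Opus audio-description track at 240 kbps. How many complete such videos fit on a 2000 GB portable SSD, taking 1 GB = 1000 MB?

1 h 6 min = 66 min = 3960 s
Audio total: 192 + 240 = 432 kbps = 0.432 Mbps.
Total bitrate: 6.152 Mbps.
Per item: 6.152 Mbps × 3960 s = 24,362 Mb = 3,045 MB.
Capacity: 2000 GB = 16,000,000 Mb; 656.76 items → 656 complete.

656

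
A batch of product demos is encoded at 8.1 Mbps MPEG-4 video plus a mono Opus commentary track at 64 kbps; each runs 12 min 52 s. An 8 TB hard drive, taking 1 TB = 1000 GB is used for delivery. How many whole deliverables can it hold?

10154

12 min 52 s = 772 s
Audio: 64 kbps = 0.064 Mbps.
Total bitrate: 8.164 Mbps.
Per item: 8.164 Mbps × 772 s = 6,303 Mb = 787.8 MB.
Capacity: 8 TB = 64,000,000 Mb; 10154.53 items → 10154 complete.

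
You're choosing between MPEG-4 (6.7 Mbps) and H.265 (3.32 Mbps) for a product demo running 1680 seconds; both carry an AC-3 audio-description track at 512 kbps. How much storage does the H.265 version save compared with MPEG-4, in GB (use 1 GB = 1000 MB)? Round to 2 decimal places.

0.71 GB

Audio: 512 kbps = 0.512 Mbps.
MPEG-4: 7.212 Mbps × 1680 s = 12116.2 Mb = 1.515 GB.
H.265: 3.832 Mbps × 1680 s = 6437.8 Mb = 0.805 GB.
Saving: 1.515 − 0.805 = 0.710 GB.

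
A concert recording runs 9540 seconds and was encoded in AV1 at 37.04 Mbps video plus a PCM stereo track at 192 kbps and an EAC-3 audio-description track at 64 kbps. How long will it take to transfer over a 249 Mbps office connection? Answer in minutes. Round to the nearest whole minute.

24 minutes

Audio total: 192 + 64 = 256 kbps = 0.256 Mbps.
Total bitrate: 37.296 Mbps.
File: 37.296 Mbps × 9540 s = 355803.8 Mb.
At 249 Mbps: 355803.8 / 249 = 1428.9 s ≈ 23.8 minutes.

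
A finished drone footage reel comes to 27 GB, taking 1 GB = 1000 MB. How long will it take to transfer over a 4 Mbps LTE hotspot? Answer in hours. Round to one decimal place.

15.0 hours

File: 27 GB = 216000.0 Mb.
At 4 Mbps: 216000.0 / 4 = 54000.0 s ≈ 15 hours.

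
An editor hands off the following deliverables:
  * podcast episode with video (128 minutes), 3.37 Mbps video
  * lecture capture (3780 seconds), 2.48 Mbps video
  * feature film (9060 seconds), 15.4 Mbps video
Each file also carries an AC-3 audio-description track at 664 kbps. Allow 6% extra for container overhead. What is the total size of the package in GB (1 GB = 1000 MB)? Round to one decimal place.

Audio: 664 kbps = 0.664 Mbps.
podcast episode with video: 4.034 Mbps × 7680 s × 1.06 = 32840.0 Mb
lecture capture: 3.144 Mbps × 3780 s × 1.06 = 12597.4 Mb
feature film: 16.064 Mbps × 9060 s × 1.06 = 154272.2 Mb
Total: 199709.6 Mb = 24963.7 MB.
= 24.96 GB.

25.0 GB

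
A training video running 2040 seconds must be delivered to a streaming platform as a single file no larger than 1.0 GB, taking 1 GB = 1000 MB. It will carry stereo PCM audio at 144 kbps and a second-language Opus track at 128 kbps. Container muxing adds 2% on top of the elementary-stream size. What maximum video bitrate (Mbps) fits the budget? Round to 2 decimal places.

3.57 Mbps

Budget: 1.0 GB = 8000.0 Mb.
Stream payload after overhead: 8000.0 / 1.02 = 7843.1 Mb.
Total bitrate budget: 7843.1 Mb / 2040 s = 3.845 Mbps.
Audio total: 144 + 128 = 272 kbps = 0.272 Mbps.
Video: 3.845 − 0.272 = 3.573 Mbps.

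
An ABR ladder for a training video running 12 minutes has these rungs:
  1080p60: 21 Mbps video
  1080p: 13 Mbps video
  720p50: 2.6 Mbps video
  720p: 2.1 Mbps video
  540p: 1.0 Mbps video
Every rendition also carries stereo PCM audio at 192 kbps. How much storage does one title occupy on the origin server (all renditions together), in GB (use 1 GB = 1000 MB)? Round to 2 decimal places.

3.66 GB

12 min = 720 s
Audio: 192 kbps = 0.192 Mbps.
Sum of rendition bitrates: (21+0.192) + (13+0.192) + (2.6+0.192) + (2.1+0.192) + (1.0+0.192) = 40.660 Mbps.
× 720 s = 29,275 Mb = 3,659 MB = 3.659 GB.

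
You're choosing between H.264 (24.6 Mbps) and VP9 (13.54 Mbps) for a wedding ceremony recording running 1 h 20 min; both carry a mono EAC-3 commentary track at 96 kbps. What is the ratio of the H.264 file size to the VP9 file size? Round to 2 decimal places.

1.81

1 h 20 min = 80 min = 4800 s
Audio: 96 kbps = 0.096 Mbps.
H.264: 24.696 Mbps × 4800 s = 118540.8 Mb = 14.818 GB.
VP9: 13.636 Mbps × 4800 s = 65452.8 Mb = 8.182 GB.
Ratio: 14.818 / 8.182 = 1.811.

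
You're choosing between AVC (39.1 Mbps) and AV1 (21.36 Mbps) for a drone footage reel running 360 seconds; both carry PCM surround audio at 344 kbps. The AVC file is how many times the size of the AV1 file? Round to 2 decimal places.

Audio: 344 kbps = 0.344 Mbps.
AVC: 39.444 Mbps × 360 s = 14199.8 Mb = 1.653 GiB.
AV1: 21.704 Mbps × 360 s = 7813.4 Mb = 0.910 GiB.
Ratio: 1.653 / 0.910 = 1.817.

1.82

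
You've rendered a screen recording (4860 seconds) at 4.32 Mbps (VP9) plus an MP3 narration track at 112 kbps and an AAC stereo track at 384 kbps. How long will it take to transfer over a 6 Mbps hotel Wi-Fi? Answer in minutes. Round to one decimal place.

65.0 minutes

Audio total: 112 + 384 = 496 kbps = 0.496 Mbps.
Total bitrate: 4.816 Mbps.
File: 4.816 Mbps × 4860 s = 23405.8 Mb.
At 6 Mbps: 23405.8 / 6 = 3901.0 s ≈ 65 minutes.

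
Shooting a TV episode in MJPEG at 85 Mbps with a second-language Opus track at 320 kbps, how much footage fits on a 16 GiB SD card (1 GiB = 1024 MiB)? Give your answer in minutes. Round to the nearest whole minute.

27 minutes

Audio: 320 kbps = 0.320 Mbps.
Total bitrate: 85 + 0.320 = 85.320 Mbps.
Capacity: 16 GiB = 137,439 Mb.
Recording time: 137,439 / 85.320 = 1,611 s ≈ 26.8 minutes.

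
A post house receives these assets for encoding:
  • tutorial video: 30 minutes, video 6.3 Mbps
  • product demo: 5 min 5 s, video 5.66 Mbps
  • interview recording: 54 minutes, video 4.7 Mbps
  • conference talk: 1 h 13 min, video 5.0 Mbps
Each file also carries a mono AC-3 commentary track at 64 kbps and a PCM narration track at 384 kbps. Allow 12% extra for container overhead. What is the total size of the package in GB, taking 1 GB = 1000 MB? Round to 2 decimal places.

Audio total: 64 + 384 = 448 kbps = 0.448 Mbps.
tutorial video: 6.748 Mbps × 1800 s × 1.12 = 13604.0 Mb
product demo: 6.108 Mbps × 305 s × 1.12 = 2086.5 Mb
interview recording: 5.148 Mbps × 3240 s × 1.12 = 18681.1 Mb
conference talk: 5.448 Mbps × 4380 s × 1.12 = 26725.7 Mb
Total: 61097.2 Mb = 7637.2 MB.
= 7.637 GB.

7.64 GB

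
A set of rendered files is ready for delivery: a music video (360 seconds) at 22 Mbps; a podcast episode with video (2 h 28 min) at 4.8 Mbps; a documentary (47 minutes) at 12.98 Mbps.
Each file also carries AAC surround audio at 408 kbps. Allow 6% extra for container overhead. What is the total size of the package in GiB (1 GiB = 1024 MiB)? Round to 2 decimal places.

Audio: 408 kbps = 0.408 Mbps.
music video: 22.408 Mbps × 360 s × 1.06 = 8550.9 Mb
podcast episode with video: 5.208 Mbps × 8880 s × 1.06 = 49021.9 Mb
documentary: 13.388 Mbps × 2820 s × 1.06 = 40019.4 Mb
Total: 97592.2 Mb = 12199.0 MB.
= 11.36 GiB.

11.36 GiB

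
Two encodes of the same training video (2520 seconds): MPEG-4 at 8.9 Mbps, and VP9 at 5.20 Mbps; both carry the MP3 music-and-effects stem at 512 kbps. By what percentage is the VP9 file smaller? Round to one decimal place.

Audio: 512 kbps = 0.512 Mbps.
MPEG-4: 9.412 Mbps × 2520 s = 23718.2 Mb = 2.965 GB.
VP9: 5.712 Mbps × 2520 s = 14394.2 Mb = 1.799 GB.
Reduction: (1 − 1.799/2.965) × 100 = 39.31%.

39.3%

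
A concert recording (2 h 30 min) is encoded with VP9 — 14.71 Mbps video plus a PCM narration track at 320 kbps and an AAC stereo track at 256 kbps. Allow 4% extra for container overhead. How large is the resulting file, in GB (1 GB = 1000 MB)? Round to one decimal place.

17.9 GB

2 h 30 min = 150 min = 9000 s
Audio total: 320 + 256 = 576 kbps = 0.576 Mbps.
Total bitrate: 14.71 + 0.576 = 15.286 Mbps.
Stream data: 15.286 Mbps × 9000 s = 137574.0 Mb.
With 4% container overhead: ×1.04.
143,077 Mb ÷ 8 = 17,885 MB → 17.88 GB.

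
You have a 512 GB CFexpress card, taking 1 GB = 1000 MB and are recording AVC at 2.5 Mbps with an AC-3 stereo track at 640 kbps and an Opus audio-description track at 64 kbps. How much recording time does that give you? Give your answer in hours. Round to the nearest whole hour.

Audio total: 640 + 64 = 704 kbps = 0.704 Mbps.
Total bitrate: 2.5 + 0.704 = 3.204 Mbps.
Capacity: 512 GB = 4,096,000 Mb.
Recording time: 4,096,000 / 3.204 = 1,278,402 s ≈ 355 hours.

355 hours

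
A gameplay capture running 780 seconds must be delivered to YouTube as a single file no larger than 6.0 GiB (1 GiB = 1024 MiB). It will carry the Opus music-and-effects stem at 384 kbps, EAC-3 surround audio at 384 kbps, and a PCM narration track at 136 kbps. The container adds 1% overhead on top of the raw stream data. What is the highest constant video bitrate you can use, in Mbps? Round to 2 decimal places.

Budget: 6.0 GiB = 51539.6 Mb.
Stream payload after overhead: 51539.6 / 1.01 = 51029.3 Mb.
Total bitrate budget: 51029.3 Mb / 780 s = 65.422 Mbps.
Audio total: 384 + 384 + 136 = 904 kbps = 0.904 Mbps.
Video: 65.422 − 0.904 = 64.518 Mbps.

64.52 Mbps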